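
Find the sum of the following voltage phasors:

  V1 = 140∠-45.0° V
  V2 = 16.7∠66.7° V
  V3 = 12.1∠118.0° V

Step 1 — Convert each phasor to rectangular form:
  V1 = 140·(cos(-45.0°) + j·sin(-45.0°)) = 98.99 - j98.99 V
  V2 = 16.7·(cos(66.7°) + j·sin(66.7°)) = 6.606 + j15.34 V
  V3 = 12.1·(cos(118.0°) + j·sin(118.0°)) = -5.681 + j10.68 V
Step 2 — Sum components: V_total = 99.92 - j72.97 V.
Step 3 — Convert to polar: |V_total| = 123.7 V, ∠V_total = -36.1°.

V_total = 123.7∠-36.1° V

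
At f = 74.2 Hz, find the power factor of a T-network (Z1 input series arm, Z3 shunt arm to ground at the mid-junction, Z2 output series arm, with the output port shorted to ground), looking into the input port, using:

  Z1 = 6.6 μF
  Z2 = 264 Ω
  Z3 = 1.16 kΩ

Step 1 — Angular frequency: ω = 2π·f = 2π·74.2 = 466.2 rad/s.
Step 2 — Component impedances:
  Z1: Z = 1/(jωC) = -j/(ω·C) = 0 - j325 Ω
  Z2: Z = R = 264 Ω
  Z3: Z = R = 1160 Ω
Step 3 — With the output port shorted to ground, the output series arm Z2 runs from the junction to ground; the shunt arm Z3 also runs from the junction to ground. They appear in parallel: Z3 || Z2 = 215.1 Ω.
Step 4 — Series with input arm Z1: Z_in = Z1 + (Z3 || Z2) = 215.1 - j325 Ω = 389.7∠-56.5° Ω.
Step 5 — Power factor: PF = cos(φ) = Re(Z)/|Z| = 215.056/389.703 = 0.5518.
Step 6 — Type: Im(Z) = -325 ⇒ leading (phase φ = -56.5°).

PF = 0.5518 (leading, φ = -56.5°)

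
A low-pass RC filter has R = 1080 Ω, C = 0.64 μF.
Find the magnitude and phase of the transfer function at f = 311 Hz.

Step 1 — Angular frequency: ω = 2π·311 = 1954 rad/s.
Step 2 — Transfer function: H(jω) = 1/(1 + jωRC).
Step 3 — Denominator: 1 + jωRC = 1 + j·1954·1080·6.4e-07 = 1 + j1.351.
Step 4 — H = 0.3541 - j0.4782.
Step 5 — Magnitude: |H| = 0.595 (-4.5 dB); phase: φ = -53.5°.

|H| = 0.595 (-4.5 dB), φ = -53.5°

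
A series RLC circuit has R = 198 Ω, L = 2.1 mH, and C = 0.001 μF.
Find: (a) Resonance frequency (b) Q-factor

Step 1 — Resonance condition Im(Z)=0 gives ω₀ = 1/√(LC).
Step 2 — ω₀ = 1/√(0.0021·1e-09) = 6.901e+05 rad/s.
Step 3 — f₀ = ω₀/(2π) = 1.098e+05 Hz.
Step 4 — Series Q: Q = ω₀L/R = 6.901e+05·0.0021/198 = 7.319.

(a) f₀ = 1.098e+05 Hz  (b) Q = 7.319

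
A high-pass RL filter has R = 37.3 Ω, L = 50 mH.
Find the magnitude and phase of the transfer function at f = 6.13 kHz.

Step 1 — Angular frequency: ω = 2π·6130 = 3.852e+04 rad/s.
Step 2 — Transfer function: H(jω) = jωL/(R + jωL).
Step 3 — Numerator jωL = j·1926; denominator R + jωL = 37.3 + j1926.
Step 4 — H = 0.9996 + j0.01936.
Step 5 — Magnitude: |H| = 0.9998 (-0.0 dB); phase: φ = 1.1°.

|H| = 0.9998 (-0.0 dB), φ = 1.1°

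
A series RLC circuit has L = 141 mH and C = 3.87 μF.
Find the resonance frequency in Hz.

Step 1 — Resonance condition Im(Z)=0 gives ω₀ = 1/√(LC).
Step 2 — ω₀ = 1/√(0.141·3.87e-06) = 1354 rad/s.
Step 3 — f₀ = ω₀/(2π) = 215.5 Hz.

f₀ = 215.5 Hz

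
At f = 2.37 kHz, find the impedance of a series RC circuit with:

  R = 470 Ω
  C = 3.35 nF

Step 1 — Angular frequency: ω = 2π·f = 2π·2370 = 1.489e+04 rad/s.
Step 2 — Component impedances:
  R: Z = R = 470 Ω
  C: Z = 1/(jωC) = -j/(ω·C) = 0 - j2.005e+04 Ω
Step 3 — Series combination: Z_total = R + C = 470 - j2.005e+04 Ω = 2.005e+04∠-88.7° Ω.

Z = 470 - j2.005e+04 Ω = 2.005e+04∠-88.7° Ω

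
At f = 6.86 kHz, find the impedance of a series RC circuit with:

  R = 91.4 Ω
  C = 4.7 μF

Step 1 — Angular frequency: ω = 2π·f = 2π·6860 = 4.31e+04 rad/s.
Step 2 — Component impedances:
  R: Z = R = 91.4 Ω
  C: Z = 1/(jωC) = -j/(ω·C) = 0 - j4.936 Ω
Step 3 — Series combination: Z_total = R + C = 91.4 - j4.936 Ω = 91.53∠-3.1° Ω.

Z = 91.4 - j4.936 Ω = 91.53∠-3.1° Ω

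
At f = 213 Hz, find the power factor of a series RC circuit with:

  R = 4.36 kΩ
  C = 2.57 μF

Step 1 — Angular frequency: ω = 2π·f = 2π·213 = 1338 rad/s.
Step 2 — Component impedances:
  R: Z = R = 4360 Ω
  C: Z = 1/(jωC) = -j/(ω·C) = 0 - j290.7 Ω
Step 3 — Series combination: Z_total = R + C = 4360 - j290.7 Ω = 4370∠-3.8° Ω.
Step 4 — Power factor: PF = cos(φ) = Re(Z)/|Z| = 4360/4369.7 = 0.9978.
Step 5 — Type: Im(Z) = -290.7 ⇒ leading (phase φ = -3.8°).

PF = 0.9978 (leading, φ = -3.8°)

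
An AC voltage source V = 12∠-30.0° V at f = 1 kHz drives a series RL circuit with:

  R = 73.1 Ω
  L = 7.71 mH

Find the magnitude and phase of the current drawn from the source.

Step 1 — Angular frequency: ω = 2π·f = 2π·1000 = 6283 rad/s.
Step 2 — Component impedances:
  R: Z = R = 73.1 Ω
  L: Z = jωL = j·6283·0.00771 = 0 + j48.44 Ω
Step 3 — Series combination: Z_total = R + L = 73.1 + j48.44 Ω = 87.69∠33.5° Ω.
Step 4 — Source phasor: V = 12∠-30.0° V = 10.39 - j6 V.
Step 5 — Ohm's law: I = V / Z_total = (10.39 - j6) / (73.1 + j48.44) = 0.06099 - j0.1225 A.
Step 6 — Convert to polar: |I| = 0.1368 A, ∠I = -63.5°.

I = 0.1368∠-63.5° A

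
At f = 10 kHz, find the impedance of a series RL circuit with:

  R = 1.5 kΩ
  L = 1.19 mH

Step 1 — Angular frequency: ω = 2π·f = 2π·1e+04 = 6.283e+04 rad/s.
Step 2 — Component impedances:
  R: Z = R = 1500 Ω
  L: Z = jωL = j·6.283e+04·0.00119 = 0 + j74.77 Ω
Step 3 — Series combination: Z_total = R + L = 1500 + j74.77 Ω = 1502∠2.9° Ω.

Z = 1500 + j74.77 Ω = 1502∠2.9° Ω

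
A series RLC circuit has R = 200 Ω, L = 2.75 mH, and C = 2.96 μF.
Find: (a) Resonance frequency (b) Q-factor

Step 1 — Resonance condition Im(Z)=0 gives ω₀ = 1/√(LC).
Step 2 — ω₀ = 1/√(0.00275·2.96e-06) = 1.108e+04 rad/s.
Step 3 — f₀ = ω₀/(2π) = 1764 Hz.
Step 4 — Series Q: Q = ω₀L/R = 1.108e+04·0.00275/200 = 0.1524.

(a) f₀ = 1764 Hz  (b) Q = 0.1524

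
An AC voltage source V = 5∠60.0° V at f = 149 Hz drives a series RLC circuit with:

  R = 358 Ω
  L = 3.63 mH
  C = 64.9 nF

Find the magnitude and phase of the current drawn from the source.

Step 1 — Angular frequency: ω = 2π·f = 2π·149 = 936.2 rad/s.
Step 2 — Component impedances:
  R: Z = R = 358 Ω
  L: Z = jωL = j·936.2·0.00363 = 0 + j3.398 Ω
  C: Z = 1/(jωC) = -j/(ω·C) = 0 - j1.646e+04 Ω
Step 3 — Series combination: Z_total = R + L + C = 358 - j1.646e+04 Ω = 1.646e+04∠-88.8° Ω.
Step 4 — Source phasor: V = 5∠60.0° V = 2.5 + j4.33 V.
Step 5 — Ohm's law: I = V / Z_total = (2.5 + j4.33) / (358 - j1.646e+04) = -0.0002597 + j0.0001576 A.
Step 6 — Convert to polar: |I| = 0.0003038 A, ∠I = 148.8°.

I = 0.0003038∠148.8° A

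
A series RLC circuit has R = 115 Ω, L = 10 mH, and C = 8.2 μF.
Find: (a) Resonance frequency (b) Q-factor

Step 1 — Resonance condition Im(Z)=0 gives ω₀ = 1/√(LC).
Step 2 — ω₀ = 1/√(0.01·8.2e-06) = 3492 rad/s.
Step 3 — f₀ = ω₀/(2π) = 555.8 Hz.
Step 4 — Series Q: Q = ω₀L/R = 3492·0.01/115 = 0.3037.

(a) f₀ = 555.8 Hz  (b) Q = 0.3037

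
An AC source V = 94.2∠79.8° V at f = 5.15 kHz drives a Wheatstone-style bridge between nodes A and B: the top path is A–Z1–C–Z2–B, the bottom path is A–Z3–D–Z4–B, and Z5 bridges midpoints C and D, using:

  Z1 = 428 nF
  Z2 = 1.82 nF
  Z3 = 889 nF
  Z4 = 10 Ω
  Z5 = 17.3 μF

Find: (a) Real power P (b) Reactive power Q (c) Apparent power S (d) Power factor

Step 1 — Angular frequency: ω = 2π·f = 2π·5150 = 3.236e+04 rad/s.
Step 2 — Component impedances:
  Z1: Z = 1/(jωC) = -j/(ω·C) = 0 - j72.21 Ω
  Z2: Z = 1/(jωC) = -j/(ω·C) = 0 - j1.698e+04 Ω
  Z3: Z = 1/(jωC) = -j/(ω·C) = 0 - j34.76 Ω
  Z4: Z = R = 10 Ω
  Z5: Z = 1/(jωC) = -j/(ω·C) = 0 - j1.786 Ω
Step 3 — Bridge requires nodal analysis (the Z5 bridge couples midpoints C and D, so the two paths cannot be reduced to a simple series/parallel combination). Setting node B to ground and injecting 1 A at node A, the 3-node admittance system at A, C, D solves to V_A = Z_AB = 9.999 - j23.66 Ω = 25.68∠-67.1° Ω.
Step 4 — Source phasor: V = 94.2∠79.8° V = 16.68 + j92.71 V.
Step 5 — Current: I = V / Z = -3.072 + j2.004 A = 3.668∠146.9° A.
Step 6 — Complex power: S = V·I* = 134.5 - j318.2 VA.
Step 7 — Real power: P = Re(S) = 134.5 W.
Step 8 — Reactive power: Q = Im(S) = -318.2 VAR.
Step 9 — Apparent power: |S| = 345.5 VA.
Step 10 — Power factor: PF = P/|S| = 0.3893 (leading).

(a) P = 134.5 W  (b) Q = -318.2 VAR  (c) S = 345.5 VA  (d) PF = 0.3893 (leading)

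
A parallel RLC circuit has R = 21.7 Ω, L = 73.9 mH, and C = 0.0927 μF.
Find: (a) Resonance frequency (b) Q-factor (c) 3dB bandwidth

Step 1 — Resonance: ω₀ = 1/√(LC) = 1/√(0.0739·9.27e-08) = 1.208e+04 rad/s.
Step 2 — f₀ = ω₀/(2π) = 1923 Hz.
Step 3 — Parallel Q: Q = R/(ω₀L) = 21.7/(1.208e+04·0.0739) = 0.0243.
Step 4 — Bandwidth: Δω = ω₀/Q = 4.971e+05 rad/s; BW = Δω/(2π) = 7.912e+04 Hz.

(a) f₀ = 1923 Hz  (b) Q = 0.0243  (c) BW = 7.912e+04 Hz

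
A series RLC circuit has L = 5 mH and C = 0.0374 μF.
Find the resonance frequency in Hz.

Step 1 — Resonance condition Im(Z)=0 gives ω₀ = 1/√(LC).
Step 2 — ω₀ = 1/√(0.005·3.74e-08) = 7.313e+04 rad/s.
Step 3 — f₀ = ω₀/(2π) = 1.164e+04 Hz.

f₀ = 1.164e+04 Hz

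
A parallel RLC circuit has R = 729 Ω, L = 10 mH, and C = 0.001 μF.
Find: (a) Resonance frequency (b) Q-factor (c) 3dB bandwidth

Step 1 — Resonance: ω₀ = 1/√(LC) = 1/√(0.01·1e-09) = 3.162e+05 rad/s.
Step 2 — f₀ = ω₀/(2π) = 5.033e+04 Hz.
Step 3 — Parallel Q: Q = R/(ω₀L) = 729/(3.162e+05·0.01) = 0.2305.
Step 4 — Bandwidth: Δω = ω₀/Q = 1.372e+06 rad/s; BW = Δω/(2π) = 2.183e+05 Hz.

(a) f₀ = 5.033e+04 Hz  (b) Q = 0.2305  (c) BW = 2.183e+05 Hz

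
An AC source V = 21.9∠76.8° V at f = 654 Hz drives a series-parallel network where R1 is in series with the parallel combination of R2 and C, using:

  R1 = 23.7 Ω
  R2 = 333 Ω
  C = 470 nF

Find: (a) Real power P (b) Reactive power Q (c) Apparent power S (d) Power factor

Step 1 — Angular frequency: ω = 2π·f = 2π·654 = 4109 rad/s.
Step 2 — Component impedances:
  R1: Z = R = 23.7 Ω
  R2: Z = R = 333 Ω
  C: Z = 1/(jωC) = -j/(ω·C) = 0 - j517.8 Ω
Step 3 — Parallel branch: R2 || C = 1/(1/R2 + 1/C) = 235.6 - j151.5 Ω.
Step 4 — Series with R1: Z_total = R1 + (R2 || C) = 259.3 - j151.5 Ω = 300.3∠-30.3° Ω.
Step 5 — Source phasor: V = 21.9∠76.8° V = 5.001 + j21.32 V.
Step 6 — Current: I = V / Z = -0.02144 + j0.06971 A = 0.07293∠107.1° A.
Step 7 — Complex power: S = V·I* = 1.379 - j0.8058 VA.
Step 8 — Real power: P = Re(S) = 1.379 W.
Step 9 — Reactive power: Q = Im(S) = -0.8058 VAR.
Step 10 — Apparent power: |S| = 1.597 VA.
Step 11 — Power factor: PF = P/|S| = 0.8634 (leading).

(a) P = 1.379 W  (b) Q = -0.8058 VAR  (c) S = 1.597 VA  (d) PF = 0.8634 (leading)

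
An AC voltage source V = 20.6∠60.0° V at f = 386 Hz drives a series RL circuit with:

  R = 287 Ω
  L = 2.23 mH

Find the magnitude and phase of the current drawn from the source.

Step 1 — Angular frequency: ω = 2π·f = 2π·386 = 2425 rad/s.
Step 2 — Component impedances:
  R: Z = R = 287 Ω
  L: Z = jωL = j·2425·0.00223 = 0 + j5.408 Ω
Step 3 — Series combination: Z_total = R + L = 287 + j5.408 Ω = 287.1∠1.1° Ω.
Step 4 — Source phasor: V = 20.6∠60.0° V = 10.3 + j17.84 V.
Step 5 — Ohm's law: I = V / Z_total = (10.3 + j17.84) / (287 + j5.408) = 0.03705 + j0.06146 A.
Step 6 — Convert to polar: |I| = 0.07176 A, ∠I = 58.9°.

I = 0.07176∠58.9° A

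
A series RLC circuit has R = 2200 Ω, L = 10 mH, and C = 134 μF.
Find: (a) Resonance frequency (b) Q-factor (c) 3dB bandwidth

Step 1 — Resonance: ω₀ = 1/√(LC) = 1/√(0.01·0.000134) = 863.9 rad/s.
Step 2 — f₀ = ω₀/(2π) = 137.5 Hz.
Step 3 — Series Q: Q = ω₀L/R = 863.9·0.01/2200 = 0.003927.
Step 4 — Bandwidth: Δω = ω₀/Q = 2.2e+05 rad/s; BW = Δω/(2π) = 3.501e+04 Hz.

(a) f₀ = 137.5 Hz  (b) Q = 0.003927  (c) BW = 3.501e+04 Hz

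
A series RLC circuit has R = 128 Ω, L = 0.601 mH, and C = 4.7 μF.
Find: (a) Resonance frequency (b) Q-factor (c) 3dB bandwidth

Step 1 — Resonance condition Im(Z)=0 gives ω₀ = 1/√(LC).
Step 2 — ω₀ = 1/√(0.000601·4.7e-06) = 1.882e+04 rad/s.
Step 3 — f₀ = ω₀/(2π) = 2995 Hz.
Step 4 — Series Q: Q = ω₀L/R = 1.882e+04·0.000601/128 = 0.08834.
Step 5 — 3dB bandwidth: Δω = ω₀/Q = 2.13e+05 rad/s; BW = Δω/(2π) = 3.39e+04 Hz.

(a) f₀ = 2995 Hz  (b) Q = 0.08834  (c) BW = 3.39e+04 Hz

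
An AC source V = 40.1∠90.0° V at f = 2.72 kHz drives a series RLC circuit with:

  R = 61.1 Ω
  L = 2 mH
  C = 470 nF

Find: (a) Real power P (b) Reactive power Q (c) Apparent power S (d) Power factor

Step 1 — Angular frequency: ω = 2π·f = 2π·2720 = 1.709e+04 rad/s.
Step 2 — Component impedances:
  R: Z = R = 61.1 Ω
  L: Z = jωL = j·1.709e+04·0.002 = 0 + j34.18 Ω
  C: Z = 1/(jωC) = -j/(ω·C) = 0 - j124.5 Ω
Step 3 — Series combination: Z_total = R + L + C = 61.1 - j90.31 Ω = 109∠-55.9° Ω.
Step 4 — Source phasor: V = 40.1∠90.0° V = 0 + j40.1 V.
Step 5 — Current: I = V / Z = -0.3046 + j0.2061 A = 0.3678∠145.9° A.
Step 6 — Complex power: S = V·I* = 8.263 - j12.21 VA.
Step 7 — Real power: P = Re(S) = 8.263 W.
Step 8 — Reactive power: Q = Im(S) = -12.21 VAR.
Step 9 — Apparent power: |S| = 14.75 VA.
Step 10 — Power factor: PF = P/|S| = 0.5603 (leading).

(a) P = 8.263 W  (b) Q = -12.21 VAR  (c) S = 14.75 VA  (d) PF = 0.5603 (leading)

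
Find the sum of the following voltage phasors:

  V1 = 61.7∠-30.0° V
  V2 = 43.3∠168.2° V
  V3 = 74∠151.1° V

Step 1 — Convert each phasor to rectangular form:
  V1 = 61.7·(cos(-30.0°) + j·sin(-30.0°)) = 53.43 - j30.85 V
  V2 = 43.3·(cos(168.2°) + j·sin(168.2°)) = -42.38 + j8.855 V
  V3 = 74·(cos(151.1°) + j·sin(151.1°)) = -64.78 + j35.76 V
Step 2 — Sum components: V_total = -53.74 + j13.77 V.
Step 3 — Convert to polar: |V_total| = 55.47 V, ∠V_total = 165.6°.

V_total = 55.47∠165.6° V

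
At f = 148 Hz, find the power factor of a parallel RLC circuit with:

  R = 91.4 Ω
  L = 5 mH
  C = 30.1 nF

Step 1 — Angular frequency: ω = 2π·f = 2π·148 = 929.9 rad/s.
Step 2 — Component impedances:
  R: Z = R = 91.4 Ω
  L: Z = jωL = j·929.9·0.005 = 0 + j4.65 Ω
  C: Z = 1/(jωC) = -j/(ω·C) = 0 - j3.573e+04 Ω
Step 3 — Parallel combination: 1/Z_total = 1/R + 1/L + 1/C; Z_total = 0.236 + j4.638 Ω = 4.644∠87.1° Ω.
Step 4 — Power factor: PF = cos(φ) = Re(Z)/|Z| = 0.23598/4.6442 = 0.05081.
Step 5 — Type: Im(Z) = 4.638 ⇒ lagging (phase φ = 87.1°).

PF = 0.05081 (lagging, φ = 87.1°)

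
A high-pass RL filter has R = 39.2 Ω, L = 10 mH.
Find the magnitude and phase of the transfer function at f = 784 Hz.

Step 1 — Angular frequency: ω = 2π·784 = 4926 rad/s.
Step 2 — Transfer function: H(jω) = jωL/(R + jωL).
Step 3 — Numerator jωL = j·49.26; denominator R + jωL = 39.2 + j49.26.
Step 4 — H = 0.6123 + j0.4872.
Step 5 — Magnitude: |H| = 0.7825 (-2.1 dB); phase: φ = 38.5°.

|H| = 0.7825 (-2.1 dB), φ = 38.5°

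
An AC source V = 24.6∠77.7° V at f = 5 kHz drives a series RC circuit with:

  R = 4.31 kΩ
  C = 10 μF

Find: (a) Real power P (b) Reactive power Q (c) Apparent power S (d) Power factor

Step 1 — Angular frequency: ω = 2π·f = 2π·5000 = 3.142e+04 rad/s.
Step 2 — Component impedances:
  R: Z = R = 4310 Ω
  C: Z = 1/(jωC) = -j/(ω·C) = 0 - j3.183 Ω
Step 3 — Series combination: Z_total = R + C = 4310 - j3.183 Ω = 4310∠-0.0° Ω.
Step 4 — Source phasor: V = 24.6∠77.7° V = 5.241 + j24.04 V.
Step 5 — Current: I = V / Z = 0.001212 + j0.005578 A = 0.005708∠77.7° A.
Step 6 — Complex power: S = V·I* = 0.1404 - j0.0001037 VA.
Step 7 — Real power: P = Re(S) = 0.1404 W.
Step 8 — Reactive power: Q = Im(S) = -0.0001037 VAR.
Step 9 — Apparent power: |S| = 0.1404 VA.
Step 10 — Power factor: PF = P/|S| = 1 (leading).

(a) P = 0.1404 W  (b) Q = -0.0001037 VAR  (c) S = 0.1404 VA  (d) PF = 1 (leading)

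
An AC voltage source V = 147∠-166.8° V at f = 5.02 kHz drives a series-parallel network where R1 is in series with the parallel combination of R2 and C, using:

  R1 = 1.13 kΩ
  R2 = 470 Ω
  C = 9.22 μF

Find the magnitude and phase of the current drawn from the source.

Step 1 — Angular frequency: ω = 2π·f = 2π·5020 = 3.154e+04 rad/s.
Step 2 — Component impedances:
  R1: Z = R = 1130 Ω
  R2: Z = R = 470 Ω
  C: Z = 1/(jωC) = -j/(ω·C) = 0 - j3.439 Ω
Step 3 — Parallel branch: R2 || C = 1/(1/R2 + 1/C) = 0.02516 - j3.438 Ω.
Step 4 — Series with R1: Z_total = R1 + (R2 || C) = 1130 - j3.438 Ω = 1130∠-0.2° Ω.
Step 5 — Source phasor: V = 147∠-166.8° V = -143.1 - j33.57 V.
Step 6 — Ohm's law: I = V / Z_total = (-143.1 - j33.57) / (1130 - j3.438) = -0.1266 - j0.03009 A.
Step 7 — Convert to polar: |I| = 0.1301 A, ∠I = -166.6°.

I = 0.1301∠-166.6° A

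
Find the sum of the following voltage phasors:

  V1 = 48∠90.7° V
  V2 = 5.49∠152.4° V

Step 1 — Convert each phasor to rectangular form:
  V1 = 48·(cos(90.7°) + j·sin(90.7°)) = -0.5864 + j48 V
  V2 = 5.49·(cos(152.4°) + j·sin(152.4°)) = -4.865 + j2.543 V
Step 2 — Sum components: V_total = -5.452 + j50.54 V.
Step 3 — Convert to polar: |V_total| = 50.83 V, ∠V_total = 96.2°.

V_total = 50.83∠96.2° V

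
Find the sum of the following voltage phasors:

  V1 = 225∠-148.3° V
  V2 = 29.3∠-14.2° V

Step 1 — Convert each phasor to rectangular form:
  V1 = 225·(cos(-148.3°) + j·sin(-148.3°)) = -191.4 - j118.2 V
  V2 = 29.3·(cos(-14.2°) + j·sin(-14.2°)) = 28.4 - j7.188 V
Step 2 — Sum components: V_total = -163 - j125.4 V.
Step 3 — Convert to polar: |V_total| = 205.7 V, ∠V_total = -142.4°.

V_total = 205.7∠-142.4° V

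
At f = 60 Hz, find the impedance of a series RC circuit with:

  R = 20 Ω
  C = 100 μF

Step 1 — Angular frequency: ω = 2π·f = 2π·60 = 377 rad/s.
Step 2 — Component impedances:
  R: Z = R = 20 Ω
  C: Z = 1/(jωC) = -j/(ω·C) = 0 - j26.53 Ω
Step 3 — Series combination: Z_total = R + C = 20 - j26.53 Ω = 33.22∠-53.0° Ω.

Z = 20 - j26.53 Ω = 33.22∠-53.0° Ω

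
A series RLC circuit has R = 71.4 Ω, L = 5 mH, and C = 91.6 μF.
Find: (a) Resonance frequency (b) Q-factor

Step 1 — Resonance condition Im(Z)=0 gives ω₀ = 1/√(LC).
Step 2 — ω₀ = 1/√(0.005·9.16e-05) = 1478 rad/s.
Step 3 — f₀ = ω₀/(2π) = 235.2 Hz.
Step 4 — Series Q: Q = ω₀L/R = 1478·0.005/71.4 = 0.1035.

(a) f₀ = 235.2 Hz  (b) Q = 0.1035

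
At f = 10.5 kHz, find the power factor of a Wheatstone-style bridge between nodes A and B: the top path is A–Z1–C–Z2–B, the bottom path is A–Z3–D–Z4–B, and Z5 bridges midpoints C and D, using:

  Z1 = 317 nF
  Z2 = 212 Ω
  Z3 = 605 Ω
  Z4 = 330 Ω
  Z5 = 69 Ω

Step 1 — Angular frequency: ω = 2π·f = 2π·1.05e+04 = 6.597e+04 rad/s.
Step 2 — Component impedances:
  Z1: Z = 1/(jωC) = -j/(ω·C) = 0 - j47.82 Ω
  Z2: Z = R = 212 Ω
  Z3: Z = R = 605 Ω
  Z4: Z = R = 330 Ω
  Z5: Z = R = 69 Ω
Step 3 — Bridge requires nodal analysis (the Z5 bridge couples midpoints C and D, so the two paths cannot be reduced to a simple series/parallel combination). Setting node B to ground and injecting 1 A at node A, the 3-node admittance system at A, C, D solves to V_A = Z_AB = 140.8 - j44.21 Ω = 147.5∠-17.4° Ω.
Step 4 — Power factor: PF = cos(φ) = Re(Z)/|Z| = 140.75/147.54 = 0.954.
Step 5 — Type: Im(Z) = -44.21 ⇒ leading (phase φ = -17.4°).

PF = 0.954 (leading, φ = -17.4°)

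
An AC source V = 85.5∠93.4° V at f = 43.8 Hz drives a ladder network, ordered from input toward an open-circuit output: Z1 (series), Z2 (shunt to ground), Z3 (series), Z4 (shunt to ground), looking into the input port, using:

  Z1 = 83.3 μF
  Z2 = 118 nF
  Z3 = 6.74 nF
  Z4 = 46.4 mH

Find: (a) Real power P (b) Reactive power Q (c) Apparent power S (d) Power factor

Step 1 — Angular frequency: ω = 2π·f = 2π·43.8 = 275.2 rad/s.
Step 2 — Component impedances:
  Z1: Z = 1/(jωC) = -j/(ω·C) = 0 - j43.62 Ω
  Z2: Z = 1/(jωC) = -j/(ω·C) = 0 - j3.079e+04 Ω
  Z3: Z = 1/(jωC) = -j/(ω·C) = 0 - j5.391e+05 Ω
  Z4: Z = jωL = j·275.2·0.0464 = 0 + j12.77 Ω
Step 3 — Ladder network (open output): work backward from the far end, alternating series and parallel combinations. Z_in = 0 - j2.917e+04 Ω = 2.917e+04∠-90.0° Ω.
Step 4 — Source phasor: V = 85.5∠93.4° V = -5.071 + j85.35 V.
Step 5 — Current: I = V / Z = -0.002926 - j0.0001738 A = 0.002931∠-176.6° A.
Step 6 — Complex power: S = V·I* = 0 - j0.2506 VA.
Step 7 — Real power: P = Re(S) = 0 W.
Step 8 — Reactive power: Q = Im(S) = -0.2506 VAR.
Step 9 — Apparent power: |S| = 0.2506 VA.
Step 10 — Power factor: PF = P/|S| = 0 (leading).

(a) P = 0 W  (b) Q = -0.2506 VAR  (c) S = 0.2506 VA  (d) PF = 0 (leading)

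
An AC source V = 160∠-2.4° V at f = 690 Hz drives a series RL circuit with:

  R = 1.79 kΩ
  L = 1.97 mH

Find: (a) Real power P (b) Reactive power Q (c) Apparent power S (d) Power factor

Step 1 — Angular frequency: ω = 2π·f = 2π·690 = 4335 rad/s.
Step 2 — Component impedances:
  R: Z = R = 1790 Ω
  L: Z = jωL = j·4335·0.00197 = 0 + j8.541 Ω
Step 3 — Series combination: Z_total = R + L = 1790 + j8.541 Ω = 1790∠0.3° Ω.
Step 4 — Source phasor: V = 160∠-2.4° V = 159.9 - j6.7 V.
Step 5 — Current: I = V / Z = 0.08929 - j0.004169 A = 0.08938∠-2.7° A.
Step 6 — Complex power: S = V·I* = 14.3 + j0.06824 VA.
Step 7 — Real power: P = Re(S) = 14.3 W.
Step 8 — Reactive power: Q = Im(S) = 0.06824 VAR.
Step 9 — Apparent power: |S| = 14.3 VA.
Step 10 — Power factor: PF = P/|S| = 1 (lagging).

(a) P = 14.3 W  (b) Q = 0.06824 VAR  (c) S = 14.3 VA  (d) PF = 1 (lagging)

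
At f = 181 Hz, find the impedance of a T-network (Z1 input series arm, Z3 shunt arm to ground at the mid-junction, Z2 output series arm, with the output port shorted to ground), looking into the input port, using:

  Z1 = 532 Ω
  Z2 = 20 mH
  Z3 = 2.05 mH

Step 1 — Angular frequency: ω = 2π·f = 2π·181 = 1137 rad/s.
Step 2 — Component impedances:
  Z1: Z = R = 532 Ω
  Z2: Z = jωL = j·1137·0.02 = 0 + j22.75 Ω
  Z3: Z = jωL = j·1137·0.00205 = 0 + j2.331 Ω
Step 3 — With the output port shorted to ground, the output series arm Z2 runs from the junction to ground; the shunt arm Z3 also runs from the junction to ground. They appear in parallel: Z3 || Z2 = 0 + j2.115 Ω.
Step 4 — Series with input arm Z1: Z_in = Z1 + (Z3 || Z2) = 532 + j2.115 Ω = 532∠0.2° Ω.

Z = 532 + j2.115 Ω = 532∠0.2° Ω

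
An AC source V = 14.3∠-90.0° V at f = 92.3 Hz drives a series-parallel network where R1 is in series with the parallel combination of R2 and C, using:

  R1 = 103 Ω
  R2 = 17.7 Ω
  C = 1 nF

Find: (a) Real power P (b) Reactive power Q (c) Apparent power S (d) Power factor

Step 1 — Angular frequency: ω = 2π·f = 2π·92.3 = 579.9 rad/s.
Step 2 — Component impedances:
  R1: Z = R = 103 Ω
  R2: Z = R = 17.7 Ω
  C: Z = 1/(jωC) = -j/(ω·C) = 0 - j1.724e+06 Ω
Step 3 — Parallel branch: R2 || C = 1/(1/R2 + 1/C) = 17.7 - j0.0001817 Ω.
Step 4 — Series with R1: Z_total = R1 + (R2 || C) = 120.7 - j0.0001817 Ω = 120.7∠-0.0° Ω.
Step 5 — Source phasor: V = 14.3∠-90.0° V = 0 - j14.3 V.
Step 6 — Current: I = V / Z = 1.783e-07 - j0.1185 A = 0.1185∠-90.0° A.
Step 7 — Complex power: S = V·I* = 1.694 - j2.55e-06 VA.
Step 8 — Real power: P = Re(S) = 1.694 W.
Step 9 — Reactive power: Q = Im(S) = -2.55e-06 VAR.
Step 10 — Apparent power: |S| = 1.694 VA.
Step 11 — Power factor: PF = P/|S| = 1 (leading).

(a) P = 1.694 W  (b) Q = -2.55e-06 VAR  (c) S = 1.694 VA  (d) PF = 1 (leading)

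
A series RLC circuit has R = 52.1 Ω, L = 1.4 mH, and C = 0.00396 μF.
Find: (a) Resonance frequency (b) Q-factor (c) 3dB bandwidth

Step 1 — Resonance condition Im(Z)=0 gives ω₀ = 1/√(LC).
Step 2 — ω₀ = 1/√(0.0014·3.96e-09) = 4.247e+05 rad/s.
Step 3 — f₀ = ω₀/(2π) = 6.759e+04 Hz.
Step 4 — Series Q: Q = ω₀L/R = 4.247e+05·0.0014/52.1 = 11.41.
Step 5 — 3dB bandwidth: Δω = ω₀/Q = 3.721e+04 rad/s; BW = Δω/(2π) = 5923 Hz.

(a) f₀ = 6.759e+04 Hz  (b) Q = 11.41  (c) BW = 5923 Hz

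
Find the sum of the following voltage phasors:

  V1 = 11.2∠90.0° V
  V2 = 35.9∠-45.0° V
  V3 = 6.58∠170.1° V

Step 1 — Convert each phasor to rectangular form:
  V1 = 11.2·(cos(90.0°) + j·sin(90.0°)) = 0 + j11.2 V
  V2 = 35.9·(cos(-45.0°) + j·sin(-45.0°)) = 25.39 - j25.39 V
  V3 = 6.58·(cos(170.1°) + j·sin(170.1°)) = -6.482 + j1.131 V
Step 2 — Sum components: V_total = 18.9 - j13.05 V.
Step 3 — Convert to polar: |V_total| = 22.97 V, ∠V_total = -34.6°.

V_total = 22.97∠-34.6° V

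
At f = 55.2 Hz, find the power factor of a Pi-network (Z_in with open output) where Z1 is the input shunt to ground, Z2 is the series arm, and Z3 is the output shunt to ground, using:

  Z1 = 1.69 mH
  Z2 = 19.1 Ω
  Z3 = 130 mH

Step 1 — Angular frequency: ω = 2π·f = 2π·55.2 = 346.8 rad/s.
Step 2 — Component impedances:
  Z1: Z = jωL = j·346.8·0.00169 = 0 + j0.5861 Ω
  Z2: Z = R = 19.1 Ω
  Z3: Z = jωL = j·346.8·0.13 = 0 + j45.09 Ω
Step 3 — With open output, the series arm Z2 and the output shunt Z3 appear in series to ground: Z2 + Z3 = 19.1 + j45.09 Ω.
Step 4 — Parallel with input shunt Z1: Z_in = Z1 || (Z2 + Z3) = 0.002677 + j0.5797 Ω = 0.5797∠89.7° Ω.
Step 5 — Power factor: PF = cos(φ) = Re(Z)/|Z| = 0.002677/0.5797 = 0.004618.
Step 6 — Type: Im(Z) = 0.5797 ⇒ lagging (phase φ = 89.7°).

PF = 0.004618 (lagging, φ = 89.7°)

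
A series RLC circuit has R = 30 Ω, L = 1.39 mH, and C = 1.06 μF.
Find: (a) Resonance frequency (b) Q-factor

Step 1 — Resonance condition Im(Z)=0 gives ω₀ = 1/√(LC).
Step 2 — ω₀ = 1/√(0.00139·1.06e-06) = 2.605e+04 rad/s.
Step 3 — f₀ = ω₀/(2π) = 4146 Hz.
Step 4 — Series Q: Q = ω₀L/R = 2.605e+04·0.00139/30 = 1.207.

(a) f₀ = 4146 Hz  (b) Q = 1.207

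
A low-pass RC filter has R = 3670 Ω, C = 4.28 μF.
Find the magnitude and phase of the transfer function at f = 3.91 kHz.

Step 1 — Angular frequency: ω = 2π·3910 = 2.457e+04 rad/s.
Step 2 — Transfer function: H(jω) = 1/(1 + jωRC).
Step 3 — Denominator: 1 + jωRC = 1 + j·2.457e+04·3670·4.28e-06 = 1 + j385.9.
Step 4 — H = 6.715e-06 - j0.002591.
Step 5 — Magnitude: |H| = 0.002591 (-51.7 dB); phase: φ = -89.9°.

|H| = 0.002591 (-51.7 dB), φ = -89.9°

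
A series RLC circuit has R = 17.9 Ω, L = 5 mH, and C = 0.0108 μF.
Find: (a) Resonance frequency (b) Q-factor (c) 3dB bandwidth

Step 1 — Resonance: ω₀ = 1/√(LC) = 1/√(0.005·1.08e-08) = 1.361e+05 rad/s.
Step 2 — f₀ = ω₀/(2π) = 2.166e+04 Hz.
Step 3 — Series Q: Q = ω₀L/R = 1.361e+05·0.005/17.9 = 38.01.
Step 4 — Bandwidth: Δω = ω₀/Q = 3580 rad/s; BW = Δω/(2π) = 569.8 Hz.

(a) f₀ = 2.166e+04 Hz  (b) Q = 38.01  (c) BW = 569.8 Hz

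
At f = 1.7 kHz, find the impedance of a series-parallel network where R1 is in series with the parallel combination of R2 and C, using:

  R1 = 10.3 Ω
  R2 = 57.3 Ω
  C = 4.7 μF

Step 1 — Angular frequency: ω = 2π·f = 2π·1700 = 1.068e+04 rad/s.
Step 2 — Component impedances:
  R1: Z = R = 10.3 Ω
  R2: Z = R = 57.3 Ω
  C: Z = 1/(jωC) = -j/(ω·C) = 0 - j19.92 Ω
Step 3 — Parallel branch: R2 || C = 1/(1/R2 + 1/C) = 6.178 - j17.77 Ω.
Step 4 — Series with R1: Z_total = R1 + (R2 || C) = 16.48 - j17.77 Ω = 24.24∠-47.2° Ω.

Z = 16.48 - j17.77 Ω = 24.24∠-47.2° Ω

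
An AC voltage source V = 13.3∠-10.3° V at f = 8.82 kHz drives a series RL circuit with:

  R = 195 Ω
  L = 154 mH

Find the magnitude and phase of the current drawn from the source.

Step 1 — Angular frequency: ω = 2π·f = 2π·8820 = 5.542e+04 rad/s.
Step 2 — Component impedances:
  R: Z = R = 195 Ω
  L: Z = jωL = j·5.542e+04·0.154 = 0 + j8534 Ω
Step 3 — Series combination: Z_total = R + L = 195 + j8534 Ω = 8537∠88.7° Ω.
Step 4 — Source phasor: V = 13.3∠-10.3° V = 13.09 - j2.378 V.
Step 5 — Ohm's law: I = V / Z_total = (13.09 - j2.378) / (195 + j8534) = -0.0002435 - j0.001539 A.
Step 6 — Convert to polar: |I| = 0.001558 A, ∠I = -99.0°.

I = 0.001558∠-99.0° A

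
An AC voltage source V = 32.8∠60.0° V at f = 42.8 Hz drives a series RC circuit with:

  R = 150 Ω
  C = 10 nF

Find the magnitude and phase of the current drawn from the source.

Step 1 — Angular frequency: ω = 2π·f = 2π·42.8 = 268.9 rad/s.
Step 2 — Component impedances:
  R: Z = R = 150 Ω
  C: Z = 1/(jωC) = -j/(ω·C) = 0 - j3.719e+05 Ω
Step 3 — Series combination: Z_total = R + C = 150 - j3.719e+05 Ω = 3.719e+05∠-90.0° Ω.
Step 4 — Source phasor: V = 32.8∠60.0° V = 16.4 + j28.41 V.
Step 5 — Ohm's law: I = V / Z_total = (16.4 + j28.41) / (150 - j3.719e+05) = -7.637e-05 + j4.413e-05 A.
Step 6 — Convert to polar: |I| = 8.821e-05 A, ∠I = 150.0°.

I = 8.821e-05∠150.0° A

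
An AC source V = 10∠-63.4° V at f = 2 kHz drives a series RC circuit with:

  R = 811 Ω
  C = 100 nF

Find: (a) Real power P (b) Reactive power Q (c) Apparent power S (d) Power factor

Step 1 — Angular frequency: ω = 2π·f = 2π·2000 = 1.257e+04 rad/s.
Step 2 — Component impedances:
  R: Z = R = 811 Ω
  C: Z = 1/(jωC) = -j/(ω·C) = 0 - j795.8 Ω
Step 3 — Series combination: Z_total = R + C = 811 - j795.8 Ω = 1136∠-44.5° Ω.
Step 4 — Source phasor: V = 10∠-63.4° V = 4.478 - j8.942 V.
Step 5 — Current: I = V / Z = 0.008325 - j0.002857 A = 0.008801∠-18.9° A.
Step 6 — Complex power: S = V·I* = 0.06282 - j0.06164 VA.
Step 7 — Real power: P = Re(S) = 0.06282 W.
Step 8 — Reactive power: Q = Im(S) = -0.06164 VAR.
Step 9 — Apparent power: |S| = 0.08801 VA.
Step 10 — Power factor: PF = P/|S| = 0.7138 (leading).

(a) P = 0.06282 W  (b) Q = -0.06164 VAR  (c) S = 0.08801 VA  (d) PF = 0.7138 (leading)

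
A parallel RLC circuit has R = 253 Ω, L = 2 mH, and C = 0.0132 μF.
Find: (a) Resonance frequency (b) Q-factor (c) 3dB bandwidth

Step 1 — Resonance: ω₀ = 1/√(LC) = 1/√(0.002·1.32e-08) = 1.946e+05 rad/s.
Step 2 — f₀ = ω₀/(2π) = 3.098e+04 Hz.
Step 3 — Parallel Q: Q = R/(ω₀L) = 253/(1.946e+05·0.002) = 0.65.
Step 4 — Bandwidth: Δω = ω₀/Q = 2.994e+05 rad/s; BW = Δω/(2π) = 4.766e+04 Hz.

(a) f₀ = 3.098e+04 Hz  (b) Q = 0.65  (c) BW = 4.766e+04 Hz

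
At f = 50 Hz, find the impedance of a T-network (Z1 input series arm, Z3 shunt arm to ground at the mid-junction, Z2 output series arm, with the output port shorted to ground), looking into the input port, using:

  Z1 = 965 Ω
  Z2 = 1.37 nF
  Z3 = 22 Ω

Step 1 — Angular frequency: ω = 2π·f = 2π·50 = 314.2 rad/s.
Step 2 — Component impedances:
  Z1: Z = R = 965 Ω
  Z2: Z = 1/(jωC) = -j/(ω·C) = 0 - j2.323e+06 Ω
  Z3: Z = R = 22 Ω
Step 3 — With the output port shorted to ground, the output series arm Z2 runs from the junction to ground; the shunt arm Z3 also runs from the junction to ground. They appear in parallel: Z3 || Z2 = 22 - j0.0002083 Ω.
Step 4 — Series with input arm Z1: Z_in = Z1 + (Z3 || Z2) = 987 - j0.0002083 Ω = 987∠-0.0° Ω.

Z = 987 - j0.0002083 Ω = 987∠-0.0° Ω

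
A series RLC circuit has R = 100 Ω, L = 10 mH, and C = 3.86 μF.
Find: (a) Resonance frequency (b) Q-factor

Step 1 — Resonance condition Im(Z)=0 gives ω₀ = 1/√(LC).
Step 2 — ω₀ = 1/√(0.01·3.86e-06) = 5090 rad/s.
Step 3 — f₀ = ω₀/(2π) = 810.1 Hz.
Step 4 — Series Q: Q = ω₀L/R = 5090·0.01/100 = 0.509.

(a) f₀ = 810.1 Hz  (b) Q = 0.509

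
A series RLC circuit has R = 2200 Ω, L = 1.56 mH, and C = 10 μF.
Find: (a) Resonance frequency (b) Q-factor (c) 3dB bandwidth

Step 1 — Resonance: ω₀ = 1/√(LC) = 1/√(0.00156·1e-05) = 8006 rad/s.
Step 2 — f₀ = ω₀/(2π) = 1274 Hz.
Step 3 — Series Q: Q = ω₀L/R = 8006·0.00156/2200 = 0.005677.
Step 4 — Bandwidth: Δω = ω₀/Q = 1.41e+06 rad/s; BW = Δω/(2π) = 2.244e+05 Hz.

(a) f₀ = 1274 Hz  (b) Q = 0.005677  (c) BW = 2.244e+05 Hz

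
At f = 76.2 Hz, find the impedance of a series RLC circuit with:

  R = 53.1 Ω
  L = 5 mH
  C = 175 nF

Step 1 — Angular frequency: ω = 2π·f = 2π·76.2 = 478.8 rad/s.
Step 2 — Component impedances:
  R: Z = R = 53.1 Ω
  L: Z = jωL = j·478.8·0.005 = 0 + j2.394 Ω
  C: Z = 1/(jωC) = -j/(ω·C) = 0 - j1.194e+04 Ω
Step 3 — Series combination: Z_total = R + L + C = 53.1 - j1.193e+04 Ω = 1.193e+04∠-89.7° Ω.

Z = 53.1 - j1.193e+04 Ω = 1.193e+04∠-89.7° Ω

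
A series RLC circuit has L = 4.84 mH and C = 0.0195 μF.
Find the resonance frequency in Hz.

Step 1 — Resonance condition Im(Z)=0 gives ω₀ = 1/√(LC).
Step 2 — ω₀ = 1/√(0.00484·1.95e-08) = 1.029e+05 rad/s.
Step 3 — f₀ = ω₀/(2π) = 1.638e+04 Hz.

f₀ = 1.638e+04 Hz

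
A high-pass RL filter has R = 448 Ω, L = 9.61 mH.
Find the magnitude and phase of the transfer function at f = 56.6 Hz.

Step 1 — Angular frequency: ω = 2π·56.6 = 355.6 rad/s.
Step 2 — Transfer function: H(jω) = jωL/(R + jωL).
Step 3 — Numerator jωL = j·3.418; denominator R + jωL = 448 + j3.418.
Step 4 — H = 5.819e-05 + j0.007628.
Step 5 — Magnitude: |H| = 0.007628 (-42.4 dB); phase: φ = 89.6°.

|H| = 0.007628 (-42.4 dB), φ = 89.6°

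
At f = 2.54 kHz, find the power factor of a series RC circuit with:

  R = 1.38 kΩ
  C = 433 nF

Step 1 — Angular frequency: ω = 2π·f = 2π·2540 = 1.596e+04 rad/s.
Step 2 — Component impedances:
  R: Z = R = 1380 Ω
  C: Z = 1/(jωC) = -j/(ω·C) = 0 - j144.7 Ω
Step 3 — Series combination: Z_total = R + C = 1380 - j144.7 Ω = 1388∠-6.0° Ω.
Step 4 — Power factor: PF = cos(φ) = Re(Z)/|Z| = 1380/1387.6 = 0.9945.
Step 5 — Type: Im(Z) = -144.7 ⇒ leading (phase φ = -6.0°).

PF = 0.9945 (leading, φ = -6.0°)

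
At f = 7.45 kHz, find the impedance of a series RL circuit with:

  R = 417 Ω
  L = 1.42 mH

Step 1 — Angular frequency: ω = 2π·f = 2π·7450 = 4.681e+04 rad/s.
Step 2 — Component impedances:
  R: Z = R = 417 Ω
  L: Z = jωL = j·4.681e+04·0.00142 = 0 + j66.47 Ω
Step 3 — Series combination: Z_total = R + L = 417 + j66.47 Ω = 422.3∠9.1° Ω.

Z = 417 + j66.47 Ω = 422.3∠9.1° Ω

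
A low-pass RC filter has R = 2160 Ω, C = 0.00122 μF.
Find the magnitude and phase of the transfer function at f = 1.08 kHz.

Step 1 — Angular frequency: ω = 2π·1080 = 6786 rad/s.
Step 2 — Transfer function: H(jω) = 1/(1 + jωRC).
Step 3 — Denominator: 1 + jωRC = 1 + j·6786·2160·1.22e-09 = 1 + j0.01788.
Step 4 — H = 0.9997 - j0.01788.
Step 5 — Magnitude: |H| = 0.9998 (-0.0 dB); phase: φ = -1.0°.

|H| = 0.9998 (-0.0 dB), φ = -1.0°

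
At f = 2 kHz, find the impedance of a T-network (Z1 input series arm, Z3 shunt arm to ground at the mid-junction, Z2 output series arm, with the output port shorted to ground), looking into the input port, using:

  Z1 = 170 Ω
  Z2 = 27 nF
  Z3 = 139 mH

Step 1 — Angular frequency: ω = 2π·f = 2π·2000 = 1.257e+04 rad/s.
Step 2 — Component impedances:
  Z1: Z = R = 170 Ω
  Z2: Z = 1/(jωC) = -j/(ω·C) = 0 - j2947 Ω
  Z3: Z = jωL = j·1.257e+04·0.139 = 0 + j1747 Ω
Step 3 — With the output port shorted to ground, the output series arm Z2 runs from the junction to ground; the shunt arm Z3 also runs from the junction to ground. They appear in parallel: Z3 || Z2 = 0 + j4288 Ω.
Step 4 — Series with input arm Z1: Z_in = Z1 + (Z3 || Z2) = 170 + j4288 Ω = 4291∠87.7° Ω.

Z = 170 + j4288 Ω = 4291∠87.7° Ω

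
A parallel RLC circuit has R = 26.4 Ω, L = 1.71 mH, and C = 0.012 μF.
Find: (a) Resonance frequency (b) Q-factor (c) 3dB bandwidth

Step 1 — Resonance: ω₀ = 1/√(LC) = 1/√(0.00171·1.2e-08) = 2.208e+05 rad/s.
Step 2 — f₀ = ω₀/(2π) = 3.513e+04 Hz.
Step 3 — Parallel Q: Q = R/(ω₀L) = 26.4/(2.208e+05·0.00171) = 0.06994.
Step 4 — Bandwidth: Δω = ω₀/Q = 3.157e+06 rad/s; BW = Δω/(2π) = 5.024e+05 Hz.

(a) f₀ = 3.513e+04 Hz  (b) Q = 0.06994  (c) BW = 5.024e+05 Hz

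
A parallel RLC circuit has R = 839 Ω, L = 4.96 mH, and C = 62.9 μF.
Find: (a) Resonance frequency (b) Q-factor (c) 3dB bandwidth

Step 1 — Resonance: ω₀ = 1/√(LC) = 1/√(0.00496·6.29e-05) = 1790 rad/s.
Step 2 — f₀ = ω₀/(2π) = 284.9 Hz.
Step 3 — Parallel Q: Q = R/(ω₀L) = 839/(1790·0.00496) = 94.48.
Step 4 — Bandwidth: Δω = ω₀/Q = 18.95 rad/s; BW = Δω/(2π) = 3.016 Hz.

(a) f₀ = 284.9 Hz  (b) Q = 94.48  (c) BW = 3.016 Hz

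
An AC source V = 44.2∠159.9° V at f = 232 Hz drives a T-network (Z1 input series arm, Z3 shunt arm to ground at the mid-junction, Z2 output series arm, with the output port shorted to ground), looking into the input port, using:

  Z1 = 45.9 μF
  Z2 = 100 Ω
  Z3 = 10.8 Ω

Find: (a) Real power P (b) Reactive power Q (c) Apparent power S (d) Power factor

Step 1 — Angular frequency: ω = 2π·f = 2π·232 = 1458 rad/s.
Step 2 — Component impedances:
  Z1: Z = 1/(jωC) = -j/(ω·C) = 0 - j14.95 Ω
  Z2: Z = R = 100 Ω
  Z3: Z = R = 10.8 Ω
Step 3 — With the output port shorted to ground, the output series arm Z2 runs from the junction to ground; the shunt arm Z3 also runs from the junction to ground. They appear in parallel: Z3 || Z2 = 9.747 Ω.
Step 4 — Series with input arm Z1: Z_in = Z1 + (Z3 || Z2) = 9.747 - j14.95 Ω = 17.84∠-56.9° Ω.
Step 5 — Source phasor: V = 44.2∠159.9° V = -41.51 + j15.19 V.
Step 6 — Current: I = V / Z = -1.984 - j1.483 A = 2.477∠-143.2° A.
Step 7 — Complex power: S = V·I* = 59.81 - j91.71 VA.
Step 8 — Real power: P = Re(S) = 59.81 W.
Step 9 — Reactive power: Q = Im(S) = -91.71 VAR.
Step 10 — Apparent power: |S| = 109.5 VA.
Step 11 — Power factor: PF = P/|S| = 0.5463 (leading).

(a) P = 59.81 W  (b) Q = -91.71 VAR  (c) S = 109.5 VA  (d) PF = 0.5463 (leading)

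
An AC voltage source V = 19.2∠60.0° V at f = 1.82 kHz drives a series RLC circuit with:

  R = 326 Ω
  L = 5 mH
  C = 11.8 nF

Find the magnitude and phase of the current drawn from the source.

Step 1 — Angular frequency: ω = 2π·f = 2π·1820 = 1.144e+04 rad/s.
Step 2 — Component impedances:
  R: Z = R = 326 Ω
  L: Z = jωL = j·1.144e+04·0.005 = 0 + j57.18 Ω
  C: Z = 1/(jωC) = -j/(ω·C) = 0 - j7411 Ω
Step 3 — Series combination: Z_total = R + L + C = 326 - j7354 Ω = 7361∠-87.5° Ω.
Step 4 — Source phasor: V = 19.2∠60.0° V = 9.6 + j16.63 V.
Step 5 — Ohm's law: I = V / Z_total = (9.6 + j16.63) / (326 - j7354) = -0.002199 + j0.001403 A.
Step 6 — Convert to polar: |I| = 0.002608 A, ∠I = 147.5°.

I = 0.002608∠147.5° A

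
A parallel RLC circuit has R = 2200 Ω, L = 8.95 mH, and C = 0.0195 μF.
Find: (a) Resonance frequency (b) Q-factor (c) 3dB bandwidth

Step 1 — Resonance: ω₀ = 1/√(LC) = 1/√(0.00895·1.95e-08) = 7.57e+04 rad/s.
Step 2 — f₀ = ω₀/(2π) = 1.205e+04 Hz.
Step 3 — Parallel Q: Q = R/(ω₀L) = 2200/(7.57e+04·0.00895) = 3.247.
Step 4 — Bandwidth: Δω = ω₀/Q = 2.331e+04 rad/s; BW = Δω/(2π) = 3710 Hz.

(a) f₀ = 1.205e+04 Hz  (b) Q = 3.247  (c) BW = 3710 Hz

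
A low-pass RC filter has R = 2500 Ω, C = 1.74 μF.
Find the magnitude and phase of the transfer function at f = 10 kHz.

Step 1 — Angular frequency: ω = 2π·1e+04 = 6.283e+04 rad/s.
Step 2 — Transfer function: H(jω) = 1/(1 + jωRC).
Step 3 — Denominator: 1 + jωRC = 1 + j·6.283e+04·2500·1.74e-06 = 1 + j273.3.
Step 4 — H = 1.339e-05 - j0.003659.
Step 5 — Magnitude: |H| = 0.003659 (-48.7 dB); phase: φ = -89.8°.

|H| = 0.003659 (-48.7 dB), φ = -89.8°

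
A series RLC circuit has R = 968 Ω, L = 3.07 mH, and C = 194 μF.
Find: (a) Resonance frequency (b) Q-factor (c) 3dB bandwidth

Step 1 — Resonance: ω₀ = 1/√(LC) = 1/√(0.00307·0.000194) = 1296 rad/s.
Step 2 — f₀ = ω₀/(2π) = 206.2 Hz.
Step 3 — Series Q: Q = ω₀L/R = 1296·0.00307/968 = 0.00411.
Step 4 — Bandwidth: Δω = ω₀/Q = 3.153e+05 rad/s; BW = Δω/(2π) = 5.018e+04 Hz.

(a) f₀ = 206.2 Hz  (b) Q = 0.00411  (c) BW = 5.018e+04 Hz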